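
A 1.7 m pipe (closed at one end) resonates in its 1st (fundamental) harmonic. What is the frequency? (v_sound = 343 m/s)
fₙ = nv/(4L) = 50.44 Hz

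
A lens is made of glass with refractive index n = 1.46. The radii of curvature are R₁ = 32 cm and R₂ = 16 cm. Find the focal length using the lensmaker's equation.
1/f = (n − 1)(1/R₁ − 1/R₂) → f = -69.57 cm (diverging lens)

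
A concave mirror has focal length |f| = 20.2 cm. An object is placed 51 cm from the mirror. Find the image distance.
f = +20.2 cm (concave); 1/di = 1/f − 1/do → di = 33.45 cm (real image, in front of mirror)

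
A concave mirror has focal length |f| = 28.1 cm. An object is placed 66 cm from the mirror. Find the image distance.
f = +28.1 cm (concave); 1/di = 1/f − 1/do → di = 48.93 cm (real image, in front of mirror)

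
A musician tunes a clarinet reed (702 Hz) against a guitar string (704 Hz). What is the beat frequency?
2 Hz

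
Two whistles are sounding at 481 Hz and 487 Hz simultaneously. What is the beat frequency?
6 Hz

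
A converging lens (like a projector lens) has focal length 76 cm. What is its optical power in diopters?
P = 1/f = 1.316 D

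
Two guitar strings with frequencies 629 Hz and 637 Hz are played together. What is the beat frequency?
8 Hz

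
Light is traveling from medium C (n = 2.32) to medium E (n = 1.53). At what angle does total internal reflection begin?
θc = arcsin(n₂/n₁) = 41.26°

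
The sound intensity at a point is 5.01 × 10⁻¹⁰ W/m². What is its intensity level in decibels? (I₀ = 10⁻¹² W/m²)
β = 10·log₁₀(I/I₀) = 27 dB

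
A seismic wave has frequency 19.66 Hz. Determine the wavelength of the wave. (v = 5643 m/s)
λ = v/f = 287 m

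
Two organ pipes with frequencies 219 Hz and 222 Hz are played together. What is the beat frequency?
3 Hz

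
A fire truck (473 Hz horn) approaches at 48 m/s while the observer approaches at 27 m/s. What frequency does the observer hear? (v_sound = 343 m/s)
f_obs = f·(v + v_o)/(v − v_s) = 593.3 Hz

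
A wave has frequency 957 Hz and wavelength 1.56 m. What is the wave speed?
v = fλ = 1493 m/s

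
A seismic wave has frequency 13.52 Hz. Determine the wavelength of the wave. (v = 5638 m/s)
λ = v/f = 417 m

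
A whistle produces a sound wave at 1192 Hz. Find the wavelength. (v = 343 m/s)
λ = v/f = 0.2878 m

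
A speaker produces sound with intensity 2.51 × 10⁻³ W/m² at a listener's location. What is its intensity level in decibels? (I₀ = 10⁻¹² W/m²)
β = 10·log₁₀(I/I₀) = 94 dB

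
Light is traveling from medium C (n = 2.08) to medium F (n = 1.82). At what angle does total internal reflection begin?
θc = arcsin(n₂/n₁) = 61.04°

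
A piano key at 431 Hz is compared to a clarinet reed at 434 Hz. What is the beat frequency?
3 Hz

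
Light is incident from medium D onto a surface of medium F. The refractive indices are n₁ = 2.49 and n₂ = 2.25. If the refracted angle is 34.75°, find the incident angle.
sin θ₁ = (n₂/n₁)·sin θ₂ → θ₁ = 31°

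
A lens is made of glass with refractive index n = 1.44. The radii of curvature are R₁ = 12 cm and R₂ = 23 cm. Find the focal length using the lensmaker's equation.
1/f = (n − 1)(1/R₁ − 1/R₂) → f = 57.02 cm (converging lens)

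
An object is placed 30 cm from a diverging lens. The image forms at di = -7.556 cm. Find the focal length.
1/f = 1/do + 1/di → f = -10.1 cm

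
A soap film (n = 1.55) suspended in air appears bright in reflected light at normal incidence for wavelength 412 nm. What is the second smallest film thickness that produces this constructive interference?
2nt = (m − ½)λ with m = 2 → t = (m − ½)λ/(2n) = 199.4 nm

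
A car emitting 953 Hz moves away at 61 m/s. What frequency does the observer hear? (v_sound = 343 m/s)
f_obs = f·v/(v + v_s) = 809.1 Hz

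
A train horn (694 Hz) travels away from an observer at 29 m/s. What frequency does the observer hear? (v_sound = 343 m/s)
f_obs = f·v/(v + v_s) = 639.9 Hz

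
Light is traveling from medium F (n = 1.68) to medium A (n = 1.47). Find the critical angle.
θc = arcsin(n₂/n₁) = 61.04°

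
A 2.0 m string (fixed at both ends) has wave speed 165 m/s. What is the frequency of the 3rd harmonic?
fₙ = nv/(2L) = 123.8 Hz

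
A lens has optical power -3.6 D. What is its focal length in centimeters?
f = 1/P = -27.78 cm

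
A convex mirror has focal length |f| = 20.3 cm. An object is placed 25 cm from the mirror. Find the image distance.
f = −20.3 cm (convex); 1/di = 1/f − 1/do → di = -11.2 cm (virtual image, behind mirror)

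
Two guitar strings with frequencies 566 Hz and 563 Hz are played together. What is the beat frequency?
3 Hz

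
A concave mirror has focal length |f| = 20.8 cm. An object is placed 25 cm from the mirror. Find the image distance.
f = +20.8 cm (concave); 1/di = 1/f − 1/do → di = 123.8 cm (real image, in front of mirror)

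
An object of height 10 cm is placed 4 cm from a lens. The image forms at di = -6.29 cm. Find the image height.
hi = (-di/do) × ho = 15.72 cm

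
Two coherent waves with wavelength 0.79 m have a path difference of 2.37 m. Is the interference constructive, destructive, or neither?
constructive — path difference = 3λ, a whole number of wavelengths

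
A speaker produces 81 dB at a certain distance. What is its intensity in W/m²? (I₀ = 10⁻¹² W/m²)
I = I₀·10^(β/10) = 1.26 × 10⁻⁴ W/m²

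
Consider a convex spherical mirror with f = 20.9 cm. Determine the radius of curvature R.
R = 2|f| = 41.8 cm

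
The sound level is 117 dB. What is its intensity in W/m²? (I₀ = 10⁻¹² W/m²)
I = I₀·10^(β/10) = 5.01 × 10⁻¹ W/m²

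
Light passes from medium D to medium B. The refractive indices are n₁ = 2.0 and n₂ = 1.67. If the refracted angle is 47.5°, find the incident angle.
sin θ₁ = (n₂/n₁)·sin θ₂ → θ₁ = 38°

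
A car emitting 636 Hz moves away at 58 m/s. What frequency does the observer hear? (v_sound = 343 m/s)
f_obs = f·v/(v + v_s) = 544 Hz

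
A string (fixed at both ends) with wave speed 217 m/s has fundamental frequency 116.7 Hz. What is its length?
L = v/(2f₁) = 0.9297 m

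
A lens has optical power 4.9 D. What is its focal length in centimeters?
f = 1/P = 20.41 cm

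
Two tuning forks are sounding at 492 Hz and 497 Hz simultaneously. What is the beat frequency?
5 Hz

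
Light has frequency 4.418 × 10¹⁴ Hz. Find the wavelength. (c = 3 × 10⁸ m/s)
λ = c/f = 679 nm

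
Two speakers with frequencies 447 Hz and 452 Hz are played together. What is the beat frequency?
5 Hz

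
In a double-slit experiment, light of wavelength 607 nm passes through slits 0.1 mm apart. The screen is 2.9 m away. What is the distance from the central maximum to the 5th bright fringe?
y = mλL/d = 88.02 mm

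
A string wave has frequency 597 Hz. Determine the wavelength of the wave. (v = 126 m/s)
λ = v/f = 0.2111 m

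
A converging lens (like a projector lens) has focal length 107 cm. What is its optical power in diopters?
P = 1/f = 0.9346 D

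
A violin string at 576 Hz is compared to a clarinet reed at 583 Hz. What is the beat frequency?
7 Hz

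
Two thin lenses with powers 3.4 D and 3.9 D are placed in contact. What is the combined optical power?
P_total = P₁ + P₂ = 7.3 D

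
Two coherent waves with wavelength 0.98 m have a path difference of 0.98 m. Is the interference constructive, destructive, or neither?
constructive — path difference = 1λ, a whole number of wavelengths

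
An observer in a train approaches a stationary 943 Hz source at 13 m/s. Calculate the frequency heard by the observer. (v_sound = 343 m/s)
f_obs = f·(v + v_o)/v = 978.7 Hz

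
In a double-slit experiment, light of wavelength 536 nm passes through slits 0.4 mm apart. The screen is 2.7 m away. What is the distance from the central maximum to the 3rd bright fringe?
y = mλL/d = 10.85 mm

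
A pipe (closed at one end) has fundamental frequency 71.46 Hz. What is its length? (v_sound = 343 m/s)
L = v/(4f₁) = 1.2 m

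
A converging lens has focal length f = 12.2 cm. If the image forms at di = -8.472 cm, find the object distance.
1/do = 1/f − 1/di → do = 5 cm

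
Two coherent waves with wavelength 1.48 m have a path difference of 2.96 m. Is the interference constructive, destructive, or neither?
constructive — path difference = 2λ, a whole number of wavelengths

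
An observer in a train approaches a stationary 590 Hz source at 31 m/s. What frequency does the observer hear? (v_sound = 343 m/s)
f_obs = f·(v + v_o)/v = 643.3 Hz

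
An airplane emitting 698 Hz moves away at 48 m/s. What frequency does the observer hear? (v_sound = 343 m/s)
f_obs = f·v/(v + v_s) = 612.3 Hz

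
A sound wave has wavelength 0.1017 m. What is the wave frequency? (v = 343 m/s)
f = v/λ = 3373 Hz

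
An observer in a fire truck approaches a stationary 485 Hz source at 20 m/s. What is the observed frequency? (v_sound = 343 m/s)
f_obs = f·(v + v_o)/v = 513.3 Hz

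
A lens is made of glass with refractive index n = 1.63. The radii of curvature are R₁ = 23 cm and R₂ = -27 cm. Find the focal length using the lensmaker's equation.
1/f = (n − 1)(1/R₁ − 1/R₂) → f = 19.71 cm (converging lens)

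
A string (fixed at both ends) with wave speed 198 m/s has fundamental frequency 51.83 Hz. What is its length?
L = v/(2f₁) = 1.91 m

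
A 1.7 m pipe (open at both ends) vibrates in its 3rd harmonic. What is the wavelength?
λₙ = 2L/n = 1.133 m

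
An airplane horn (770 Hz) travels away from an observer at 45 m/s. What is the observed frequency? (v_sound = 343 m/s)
f_obs = f·v/(v + v_s) = 680.7 Hz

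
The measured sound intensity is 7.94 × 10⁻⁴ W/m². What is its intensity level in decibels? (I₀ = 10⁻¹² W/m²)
β = 10·log₁₀(I/I₀) = 89 dB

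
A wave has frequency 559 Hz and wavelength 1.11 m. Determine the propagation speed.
v = fλ = 620.5 m/s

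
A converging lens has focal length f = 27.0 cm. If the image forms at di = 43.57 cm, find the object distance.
1/do = 1/f − 1/di → do = 71 cm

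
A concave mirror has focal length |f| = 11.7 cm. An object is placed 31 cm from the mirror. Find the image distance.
f = +11.7 cm (concave); 1/di = 1/f − 1/do → di = 18.79 cm (real image, in front of mirror)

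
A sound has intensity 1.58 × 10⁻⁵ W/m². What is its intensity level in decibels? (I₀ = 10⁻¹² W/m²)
β = 10·log₁₀(I/I₀) = 71.99 dB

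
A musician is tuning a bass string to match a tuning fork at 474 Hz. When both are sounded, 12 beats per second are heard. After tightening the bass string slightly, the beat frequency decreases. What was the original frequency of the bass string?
462 Hz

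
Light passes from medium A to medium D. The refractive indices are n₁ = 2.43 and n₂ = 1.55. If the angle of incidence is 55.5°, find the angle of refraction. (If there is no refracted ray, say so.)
sin θ₂ = (n₁/n₂)·sin θ₁ = 1.292 > 1, so there is no refracted ray — the light undergoes total internal reflection.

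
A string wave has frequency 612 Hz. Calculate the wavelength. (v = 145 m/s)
λ = v/f = 0.2369 m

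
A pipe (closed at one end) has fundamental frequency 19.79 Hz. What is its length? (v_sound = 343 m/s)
L = v/(4f₁) = 4.333 m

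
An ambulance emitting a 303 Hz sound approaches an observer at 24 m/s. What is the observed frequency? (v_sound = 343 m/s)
f_obs = f·v/(v − v_s) = 325.8 Hz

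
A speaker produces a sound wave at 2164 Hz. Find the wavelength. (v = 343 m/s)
λ = v/f = 0.1585 m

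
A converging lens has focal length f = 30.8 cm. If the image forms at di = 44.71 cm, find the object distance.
1/do = 1/f − 1/di → do = 99 cm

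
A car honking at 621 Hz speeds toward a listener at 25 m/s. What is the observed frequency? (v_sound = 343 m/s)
f_obs = f·v/(v − v_s) = 669.8 Hz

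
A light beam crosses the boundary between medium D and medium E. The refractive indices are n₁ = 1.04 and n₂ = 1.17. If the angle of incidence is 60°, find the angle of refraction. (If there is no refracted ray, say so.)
sin θ₂ = (n₁/n₂)·sin θ₁ = 0.7698 → θ₂ = 50.34°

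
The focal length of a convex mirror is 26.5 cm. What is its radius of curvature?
R = 2|f| = 53 cm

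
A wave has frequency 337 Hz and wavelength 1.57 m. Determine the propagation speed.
v = fλ = 529.1 m/s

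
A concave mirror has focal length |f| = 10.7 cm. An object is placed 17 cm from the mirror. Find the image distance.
f = +10.7 cm (concave); 1/di = 1/f − 1/do → di = 28.87 cm (real image, in front of mirror)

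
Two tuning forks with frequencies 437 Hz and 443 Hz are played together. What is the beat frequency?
6 Hz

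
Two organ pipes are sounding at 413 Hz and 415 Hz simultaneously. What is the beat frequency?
2 Hz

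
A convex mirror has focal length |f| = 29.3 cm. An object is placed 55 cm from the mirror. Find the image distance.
f = −29.3 cm (convex); 1/di = 1/f − 1/do → di = -19.12 cm (virtual image, behind mirror)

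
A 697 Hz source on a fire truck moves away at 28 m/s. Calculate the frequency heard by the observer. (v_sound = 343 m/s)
f_obs = f·v/(v + v_s) = 644.4 Hz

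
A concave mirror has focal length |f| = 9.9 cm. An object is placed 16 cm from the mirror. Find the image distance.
f = +9.9 cm (concave); 1/di = 1/f − 1/do → di = 25.97 cm (real image, in front of mirror)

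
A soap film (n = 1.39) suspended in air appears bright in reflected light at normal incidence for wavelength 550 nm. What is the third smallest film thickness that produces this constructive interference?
2nt = (m − ½)λ with m = 3 → t = (m − ½)λ/(2n) = 494.6 nm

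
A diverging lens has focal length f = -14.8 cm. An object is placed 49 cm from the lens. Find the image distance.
1/di = 1/f − 1/do → di = -11.37 cm (virtual image)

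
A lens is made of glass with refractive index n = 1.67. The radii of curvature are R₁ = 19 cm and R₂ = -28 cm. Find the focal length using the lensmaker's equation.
1/f = (n − 1)(1/R₁ − 1/R₂) → f = 16.89 cm (converging lens)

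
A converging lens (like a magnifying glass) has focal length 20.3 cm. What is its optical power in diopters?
P = 1/f = 4.926 D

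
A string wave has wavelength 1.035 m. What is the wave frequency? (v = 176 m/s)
f = v/λ = 170 Hz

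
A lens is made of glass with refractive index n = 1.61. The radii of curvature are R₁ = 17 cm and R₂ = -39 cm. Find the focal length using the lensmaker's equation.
1/f = (n − 1)(1/R₁ − 1/R₂) → f = 19.41 cm (converging lens)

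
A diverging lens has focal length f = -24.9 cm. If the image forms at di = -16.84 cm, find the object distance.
1/do = 1/f − 1/di → do = 52.02 cm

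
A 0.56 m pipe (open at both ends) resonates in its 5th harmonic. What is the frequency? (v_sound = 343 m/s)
fₙ = nv/(2L) = 1531 Hz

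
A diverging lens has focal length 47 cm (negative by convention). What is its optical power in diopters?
P = 1/f = -2.128 D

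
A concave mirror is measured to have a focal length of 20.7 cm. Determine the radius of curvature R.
R = 2|f| = 41.4 cm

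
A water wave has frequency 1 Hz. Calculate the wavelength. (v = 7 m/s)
λ = v/f = 7 m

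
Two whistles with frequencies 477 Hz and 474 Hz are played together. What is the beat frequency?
3 Hz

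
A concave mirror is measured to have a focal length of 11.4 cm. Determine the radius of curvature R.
R = 2|f| = 22.8 cm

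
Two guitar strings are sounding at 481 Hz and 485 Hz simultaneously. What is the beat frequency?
4 Hz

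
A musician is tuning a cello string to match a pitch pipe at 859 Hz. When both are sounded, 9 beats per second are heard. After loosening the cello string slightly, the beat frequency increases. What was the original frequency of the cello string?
850 Hz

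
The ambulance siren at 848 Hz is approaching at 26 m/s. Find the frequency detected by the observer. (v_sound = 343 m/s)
f_obs = f·v/(v − v_s) = 917.6 Hz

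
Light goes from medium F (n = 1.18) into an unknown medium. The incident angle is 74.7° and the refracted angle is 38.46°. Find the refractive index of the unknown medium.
n₂ = n₁·sin θ₁ / sin θ₂ = 1.83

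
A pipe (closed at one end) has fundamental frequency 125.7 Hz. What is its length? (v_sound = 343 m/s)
L = v/(4f₁) = 0.6822 m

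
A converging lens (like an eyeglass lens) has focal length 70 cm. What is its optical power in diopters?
P = 1/f = 1.429 D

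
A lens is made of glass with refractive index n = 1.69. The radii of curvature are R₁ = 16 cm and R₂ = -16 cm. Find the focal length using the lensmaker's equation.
1/f = (n − 1)(1/R₁ − 1/R₂) → f = 11.59 cm (converging lens)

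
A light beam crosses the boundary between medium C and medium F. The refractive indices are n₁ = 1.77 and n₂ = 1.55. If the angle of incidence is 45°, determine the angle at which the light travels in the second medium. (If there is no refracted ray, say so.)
sin θ₂ = (n₁/n₂)·sin θ₁ = 0.8075 → θ₂ = 53.85°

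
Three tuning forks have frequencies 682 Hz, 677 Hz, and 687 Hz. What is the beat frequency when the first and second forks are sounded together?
5 Hz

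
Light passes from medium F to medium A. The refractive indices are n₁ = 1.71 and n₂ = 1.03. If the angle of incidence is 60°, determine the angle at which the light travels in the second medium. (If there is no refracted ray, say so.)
sin θ₂ = (n₁/n₂)·sin θ₁ = 1.438 > 1, so there is no refracted ray — the light undergoes total internal reflection.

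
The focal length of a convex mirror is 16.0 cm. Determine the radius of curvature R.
R = 2|f| = 32 cm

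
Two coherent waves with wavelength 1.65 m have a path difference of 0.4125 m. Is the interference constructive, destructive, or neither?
neither (partial) — path difference = 0.25λ, neither a whole number of wavelengths nor an odd multiple of λ/2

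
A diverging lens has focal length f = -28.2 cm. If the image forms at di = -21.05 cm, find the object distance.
1/do = 1/f − 1/di → do = 83.02 cm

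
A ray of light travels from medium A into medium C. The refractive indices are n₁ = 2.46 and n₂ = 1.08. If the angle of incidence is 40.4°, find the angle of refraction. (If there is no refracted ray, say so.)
sin θ₂ = (n₁/n₂)·sin θ₁ = 1.476 > 1, so there is no refracted ray — the light undergoes total internal reflection.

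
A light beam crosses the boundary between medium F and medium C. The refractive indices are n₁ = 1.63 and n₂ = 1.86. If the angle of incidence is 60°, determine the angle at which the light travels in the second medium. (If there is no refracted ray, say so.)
sin θ₂ = (n₁/n₂)·sin θ₁ = 0.7589 → θ₂ = 49.37°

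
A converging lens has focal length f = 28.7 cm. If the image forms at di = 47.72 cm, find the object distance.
1/do = 1/f − 1/di → do = 72.01 cm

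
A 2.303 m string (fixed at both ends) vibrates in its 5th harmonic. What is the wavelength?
λₙ = 2L/n = 0.9212 m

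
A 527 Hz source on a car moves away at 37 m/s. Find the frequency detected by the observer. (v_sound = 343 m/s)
f_obs = f·v/(v + v_s) = 475.7 Hz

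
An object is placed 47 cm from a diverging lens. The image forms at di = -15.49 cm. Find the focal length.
1/f = 1/do + 1/di → f = -23.1 cm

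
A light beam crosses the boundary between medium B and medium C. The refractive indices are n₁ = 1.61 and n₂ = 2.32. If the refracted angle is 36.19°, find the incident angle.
sin θ₁ = (n₂/n₁)·sin θ₂ → θ₁ = 58.3°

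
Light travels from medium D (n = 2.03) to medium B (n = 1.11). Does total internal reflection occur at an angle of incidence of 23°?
θc = arcsin(n₂/n₁) = 33.15°; 23° < θc, so no — the ray refracts.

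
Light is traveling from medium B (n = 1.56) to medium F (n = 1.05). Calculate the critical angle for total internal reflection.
θc = arcsin(n₂/n₁) = 42.3°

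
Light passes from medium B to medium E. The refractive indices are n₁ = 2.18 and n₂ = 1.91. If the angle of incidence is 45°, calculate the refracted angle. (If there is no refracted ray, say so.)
sin θ₂ = (n₁/n₂)·sin θ₁ = 0.8071 → θ₂ = 53.81°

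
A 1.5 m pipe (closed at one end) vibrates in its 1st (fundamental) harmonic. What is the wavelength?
λₙ = 4L/n = 6 m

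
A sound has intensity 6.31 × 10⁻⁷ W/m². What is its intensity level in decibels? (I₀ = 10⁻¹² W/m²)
β = 10·log₁₀(I/I₀) = 58 dB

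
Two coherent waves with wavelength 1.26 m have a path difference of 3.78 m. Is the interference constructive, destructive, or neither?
constructive — path difference = 3λ, a whole number of wavelengths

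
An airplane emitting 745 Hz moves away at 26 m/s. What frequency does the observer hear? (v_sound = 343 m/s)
f_obs = f·v/(v + v_s) = 692.5 Hz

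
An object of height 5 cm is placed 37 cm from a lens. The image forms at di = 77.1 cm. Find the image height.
hi = (-di/do) × ho = -10.42 cm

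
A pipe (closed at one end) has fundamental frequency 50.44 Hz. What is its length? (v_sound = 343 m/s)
L = v/(4f₁) = 1.7 m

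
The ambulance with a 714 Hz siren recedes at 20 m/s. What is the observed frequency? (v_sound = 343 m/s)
f_obs = f·v/(v + v_s) = 674.7 Hz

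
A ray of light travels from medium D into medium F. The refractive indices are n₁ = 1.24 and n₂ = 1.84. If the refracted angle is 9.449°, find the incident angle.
sin θ₁ = (n₂/n₁)·sin θ₂ → θ₁ = 14.1°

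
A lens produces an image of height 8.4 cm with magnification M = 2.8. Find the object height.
ho = |hi|/|M| = 3 cm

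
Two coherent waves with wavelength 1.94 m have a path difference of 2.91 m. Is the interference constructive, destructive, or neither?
destructive — path difference = 1.5λ, an odd multiple of λ/2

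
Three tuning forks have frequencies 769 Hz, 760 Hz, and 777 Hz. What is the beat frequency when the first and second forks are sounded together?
9 Hz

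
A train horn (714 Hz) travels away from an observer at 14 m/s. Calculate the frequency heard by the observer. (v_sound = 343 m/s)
f_obs = f·v/(v + v_s) = 686 Hz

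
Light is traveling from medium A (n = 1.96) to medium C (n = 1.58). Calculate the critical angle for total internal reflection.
θc = arcsin(n₂/n₁) = 53.72°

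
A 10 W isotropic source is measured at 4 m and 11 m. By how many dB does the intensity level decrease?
Δβ = 20·log₁₀(r₂/r₁) = 8.787 dB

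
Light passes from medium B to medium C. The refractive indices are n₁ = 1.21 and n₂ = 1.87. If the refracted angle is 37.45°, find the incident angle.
sin θ₁ = (n₂/n₁)·sin θ₂ → θ₁ = 70.01°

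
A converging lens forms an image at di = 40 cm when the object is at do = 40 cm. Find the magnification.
M = −di/do = -1 (inverted image)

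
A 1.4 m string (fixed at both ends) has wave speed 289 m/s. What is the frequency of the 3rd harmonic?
fₙ = nv/(2L) = 309.6 Hz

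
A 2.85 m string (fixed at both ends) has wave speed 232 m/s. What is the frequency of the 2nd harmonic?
fₙ = nv/(2L) = 81.4 Hz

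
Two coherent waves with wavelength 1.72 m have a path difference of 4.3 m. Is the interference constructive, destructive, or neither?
destructive — path difference = 2.5λ, an odd multiple of λ/2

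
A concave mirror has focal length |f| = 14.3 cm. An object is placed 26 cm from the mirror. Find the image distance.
f = +14.3 cm (concave); 1/di = 1/f − 1/do → di = 31.78 cm (real image, in front of mirror)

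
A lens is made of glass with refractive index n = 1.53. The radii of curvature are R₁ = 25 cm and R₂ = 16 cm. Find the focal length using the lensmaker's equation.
1/f = (n − 1)(1/R₁ − 1/R₂) → f = -83.86 cm (diverging lens)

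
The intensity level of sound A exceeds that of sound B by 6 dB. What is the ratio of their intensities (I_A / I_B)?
I_A/I_B = 10^(Δβ/10) = 3.981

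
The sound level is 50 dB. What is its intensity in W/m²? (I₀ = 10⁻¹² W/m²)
I = I₀·10^(β/10) = 1.00 × 10⁻⁷ W/m²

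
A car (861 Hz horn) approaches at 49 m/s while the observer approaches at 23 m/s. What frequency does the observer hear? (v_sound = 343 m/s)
f_obs = f·(v + v_o)/(v − v_s) = 1072 Hz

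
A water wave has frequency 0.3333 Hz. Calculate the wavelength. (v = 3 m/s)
λ = v/f = 9.001 m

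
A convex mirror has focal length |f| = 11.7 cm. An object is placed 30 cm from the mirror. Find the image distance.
f = −11.7 cm (convex); 1/di = 1/f − 1/do → di = -8.417 cm (virtual image, behind mirror)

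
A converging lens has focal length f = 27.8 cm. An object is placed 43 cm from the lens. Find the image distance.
1/di = 1/f − 1/do → di = 78.64 cm (real image)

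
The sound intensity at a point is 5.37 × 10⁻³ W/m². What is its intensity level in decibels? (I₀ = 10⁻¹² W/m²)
β = 10·log₁₀(I/I₀) = 97.3 dB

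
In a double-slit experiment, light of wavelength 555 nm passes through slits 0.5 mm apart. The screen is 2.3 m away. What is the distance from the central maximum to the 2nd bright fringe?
y = mλL/d = 5.106 mm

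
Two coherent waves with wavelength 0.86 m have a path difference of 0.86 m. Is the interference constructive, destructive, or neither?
constructive — path difference = 1λ, a whole number of wavelengths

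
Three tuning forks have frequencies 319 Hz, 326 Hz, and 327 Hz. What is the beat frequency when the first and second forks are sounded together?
7 Hz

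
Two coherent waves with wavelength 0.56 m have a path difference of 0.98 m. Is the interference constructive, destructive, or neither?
neither (partial) — path difference = 1.75λ, neither a whole number of wavelengths nor an odd multiple of λ/2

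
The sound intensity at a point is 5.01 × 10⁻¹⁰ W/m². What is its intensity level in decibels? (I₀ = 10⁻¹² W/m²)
β = 10·log₁₀(I/I₀) = 27 dB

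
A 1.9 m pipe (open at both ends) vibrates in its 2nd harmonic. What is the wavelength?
λₙ = 2L/n = 1.9 m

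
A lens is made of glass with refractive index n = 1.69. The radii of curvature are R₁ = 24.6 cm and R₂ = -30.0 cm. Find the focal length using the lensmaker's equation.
1/f = (n − 1)(1/R₁ − 1/R₂) → f = 19.59 cm (converging lens)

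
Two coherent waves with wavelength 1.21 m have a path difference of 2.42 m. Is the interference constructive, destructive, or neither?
constructive — path difference = 2λ, a whole number of wavelengths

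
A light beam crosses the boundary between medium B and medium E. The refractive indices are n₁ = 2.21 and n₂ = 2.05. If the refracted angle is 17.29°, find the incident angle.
sin θ₁ = (n₂/n₁)·sin θ₂ → θ₁ = 16°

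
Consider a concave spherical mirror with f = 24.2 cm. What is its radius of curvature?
R = 2|f| = 48.4 cm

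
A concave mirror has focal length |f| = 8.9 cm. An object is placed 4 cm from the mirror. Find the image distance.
f = +8.9 cm (concave); 1/di = 1/f − 1/do → di = -7.265 cm (virtual image, behind mirror)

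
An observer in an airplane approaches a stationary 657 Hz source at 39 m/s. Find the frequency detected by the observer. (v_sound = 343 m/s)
f_obs = f·(v + v_o)/v = 731.7 Hz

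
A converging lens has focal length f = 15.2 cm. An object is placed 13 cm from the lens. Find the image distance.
1/di = 1/f − 1/do → di = -89.82 cm (virtual image)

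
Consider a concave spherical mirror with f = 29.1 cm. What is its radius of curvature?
R = 2|f| = 58.2 cm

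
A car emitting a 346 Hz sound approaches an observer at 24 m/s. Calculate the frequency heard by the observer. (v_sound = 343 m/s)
f_obs = f·v/(v − v_s) = 372 Hz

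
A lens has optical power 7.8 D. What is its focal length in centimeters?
f = 1/P = 12.82 cm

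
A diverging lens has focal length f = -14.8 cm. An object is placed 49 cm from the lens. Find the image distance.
1/di = 1/f − 1/do → di = -11.37 cm (virtual image)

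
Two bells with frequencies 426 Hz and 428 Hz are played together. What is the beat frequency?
2 Hz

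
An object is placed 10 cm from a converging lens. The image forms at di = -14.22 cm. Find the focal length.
1/f = 1/do + 1/di → f = 33.7 cm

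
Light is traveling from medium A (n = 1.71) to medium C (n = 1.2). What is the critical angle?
θc = arcsin(n₂/n₁) = 44.57°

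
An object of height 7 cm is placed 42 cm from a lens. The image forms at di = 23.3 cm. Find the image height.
hi = (-di/do) × ho = -3.883 cm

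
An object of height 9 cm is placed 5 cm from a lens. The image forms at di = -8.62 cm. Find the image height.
hi = (-di/do) × ho = 15.52 cm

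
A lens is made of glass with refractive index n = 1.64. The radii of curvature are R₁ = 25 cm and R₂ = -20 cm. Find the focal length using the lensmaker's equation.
1/f = (n − 1)(1/R₁ − 1/R₂) → f = 17.36 cm (converging lens)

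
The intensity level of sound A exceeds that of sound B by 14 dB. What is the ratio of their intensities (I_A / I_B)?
I_A/I_B = 10^(Δβ/10) = 25.12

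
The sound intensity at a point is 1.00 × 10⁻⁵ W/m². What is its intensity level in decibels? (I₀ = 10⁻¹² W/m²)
β = 10·log₁₀(I/I₀) = 70 dB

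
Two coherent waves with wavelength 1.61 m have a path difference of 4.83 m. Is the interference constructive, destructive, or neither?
constructive — path difference = 3λ, a whole number of wavelengths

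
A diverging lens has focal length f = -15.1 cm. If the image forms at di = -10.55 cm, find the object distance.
1/do = 1/f − 1/di → do = 35.01 cm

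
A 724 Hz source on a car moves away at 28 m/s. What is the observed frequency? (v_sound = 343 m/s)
f_obs = f·v/(v + v_s) = 669.4 Hz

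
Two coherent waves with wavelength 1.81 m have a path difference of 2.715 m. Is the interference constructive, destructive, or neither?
destructive — path difference = 1.5λ, an odd multiple of λ/2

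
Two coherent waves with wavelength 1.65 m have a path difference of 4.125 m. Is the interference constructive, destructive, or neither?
destructive — path difference = 2.5λ, an odd multiple of λ/2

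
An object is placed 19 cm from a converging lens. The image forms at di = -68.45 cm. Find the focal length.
1/f = 1/do + 1/di → f = 26.3 cm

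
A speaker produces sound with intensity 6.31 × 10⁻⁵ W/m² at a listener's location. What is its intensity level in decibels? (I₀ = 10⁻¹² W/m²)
β = 10·log₁₀(I/I₀) = 78 dB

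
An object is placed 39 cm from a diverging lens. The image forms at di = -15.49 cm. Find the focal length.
1/f = 1/do + 1/di → f = -25.7 cm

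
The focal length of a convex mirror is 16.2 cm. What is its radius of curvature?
R = 2|f| = 32.4 cm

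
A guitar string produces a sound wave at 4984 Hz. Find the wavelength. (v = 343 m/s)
λ = v/f = 0.06882 m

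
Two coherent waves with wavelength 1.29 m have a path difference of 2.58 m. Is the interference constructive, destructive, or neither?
constructive — path difference = 2λ, a whole number of wavelengths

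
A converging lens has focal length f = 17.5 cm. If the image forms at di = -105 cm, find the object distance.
1/do = 1/f − 1/di → do = 15 cm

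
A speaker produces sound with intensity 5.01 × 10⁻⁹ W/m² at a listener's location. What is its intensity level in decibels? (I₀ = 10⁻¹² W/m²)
β = 10·log₁₀(I/I₀) = 37 dB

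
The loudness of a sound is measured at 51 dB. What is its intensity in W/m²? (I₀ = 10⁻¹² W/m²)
I = I₀·10^(β/10) = 1.26 × 10⁻⁷ W/m²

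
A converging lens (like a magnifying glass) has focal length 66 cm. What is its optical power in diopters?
P = 1/f = 1.515 D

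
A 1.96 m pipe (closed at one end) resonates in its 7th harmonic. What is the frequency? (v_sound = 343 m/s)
fₙ = nv/(4L) = 306.2 Hz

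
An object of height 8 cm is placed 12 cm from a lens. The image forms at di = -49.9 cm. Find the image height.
hi = (-di/do) × ho = 33.27 cm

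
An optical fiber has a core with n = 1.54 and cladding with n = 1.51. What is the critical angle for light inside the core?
θc = arcsin(n_cladding/n_core) = 78.67°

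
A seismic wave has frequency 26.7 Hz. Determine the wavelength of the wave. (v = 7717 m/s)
λ = v/f = 289 m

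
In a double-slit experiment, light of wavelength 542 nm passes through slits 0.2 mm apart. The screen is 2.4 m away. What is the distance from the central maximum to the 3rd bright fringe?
y = mλL/d = 19.51 mm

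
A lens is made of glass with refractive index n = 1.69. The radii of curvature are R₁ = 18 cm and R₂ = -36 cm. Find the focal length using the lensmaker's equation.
1/f = (n − 1)(1/R₁ − 1/R₂) → f = 17.39 cm (converging lens)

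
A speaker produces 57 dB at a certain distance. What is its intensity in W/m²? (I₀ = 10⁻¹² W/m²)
I = I₀·10^(β/10) = 5.01 × 10⁻⁷ W/m²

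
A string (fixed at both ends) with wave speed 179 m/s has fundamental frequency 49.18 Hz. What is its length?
L = v/(2f₁) = 1.82 m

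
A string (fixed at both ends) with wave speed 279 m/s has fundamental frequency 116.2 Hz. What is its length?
L = v/(2f₁) = 1.201 m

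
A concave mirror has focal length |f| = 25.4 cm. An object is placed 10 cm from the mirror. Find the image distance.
f = +25.4 cm (concave); 1/di = 1/f − 1/do → di = -16.49 cm (virtual image, behind mirror)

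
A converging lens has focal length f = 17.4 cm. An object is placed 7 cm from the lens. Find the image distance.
1/di = 1/f − 1/do → di = -11.71 cm (virtual image)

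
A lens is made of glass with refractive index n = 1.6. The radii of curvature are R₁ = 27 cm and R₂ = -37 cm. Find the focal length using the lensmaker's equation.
1/f = (n − 1)(1/R₁ − 1/R₂) → f = 26.02 cm (converging lens)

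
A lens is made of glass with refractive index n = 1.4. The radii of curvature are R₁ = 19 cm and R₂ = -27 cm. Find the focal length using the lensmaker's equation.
1/f = (n − 1)(1/R₁ − 1/R₂) → f = 27.88 cm (converging lens)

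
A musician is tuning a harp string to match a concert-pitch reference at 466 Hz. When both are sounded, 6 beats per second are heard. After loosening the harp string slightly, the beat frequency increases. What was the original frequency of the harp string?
460 Hz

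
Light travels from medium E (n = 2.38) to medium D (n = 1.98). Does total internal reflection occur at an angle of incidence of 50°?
θc = arcsin(n₂/n₁) = 56.3°; 50° < θc, so no — the ray refracts.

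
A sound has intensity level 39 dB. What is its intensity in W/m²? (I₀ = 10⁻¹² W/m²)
I = I₀·10^(β/10) = 7.94 × 10⁻⁹ W/m²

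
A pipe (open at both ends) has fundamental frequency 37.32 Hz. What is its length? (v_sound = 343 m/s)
L = v/(2f₁) = 4.595 m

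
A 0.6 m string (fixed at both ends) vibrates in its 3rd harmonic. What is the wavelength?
λₙ = 2L/n = 0.4 m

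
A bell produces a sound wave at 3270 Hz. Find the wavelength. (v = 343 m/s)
λ = v/f = 0.1049 m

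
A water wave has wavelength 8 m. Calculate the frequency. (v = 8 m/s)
f = v/λ = 1 Hz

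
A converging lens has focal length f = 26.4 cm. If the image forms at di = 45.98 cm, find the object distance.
1/do = 1/f − 1/di → do = 62 cm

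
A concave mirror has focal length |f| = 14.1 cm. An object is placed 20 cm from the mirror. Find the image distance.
f = +14.1 cm (concave); 1/di = 1/f − 1/do → di = 47.8 cm (real image, in front of mirror)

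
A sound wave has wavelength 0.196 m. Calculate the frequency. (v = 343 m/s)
f = v/λ = 1750 Hz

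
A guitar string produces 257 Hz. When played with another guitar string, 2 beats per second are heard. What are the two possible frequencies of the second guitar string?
f₂ = 257 ± 2 Hz → 259 Hz or 255 Hz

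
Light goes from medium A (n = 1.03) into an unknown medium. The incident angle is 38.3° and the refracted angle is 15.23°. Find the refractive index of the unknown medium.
n₂ = n₁·sin θ₁ / sin θ₂ = 2.43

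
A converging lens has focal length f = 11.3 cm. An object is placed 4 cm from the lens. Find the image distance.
1/di = 1/f − 1/do → di = -6.192 cm (virtual image)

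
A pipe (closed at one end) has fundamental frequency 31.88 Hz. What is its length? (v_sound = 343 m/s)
L = v/(4f₁) = 2.69 m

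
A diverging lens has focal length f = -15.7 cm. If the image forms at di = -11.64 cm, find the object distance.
1/do = 1/f − 1/di → do = 45.01 cm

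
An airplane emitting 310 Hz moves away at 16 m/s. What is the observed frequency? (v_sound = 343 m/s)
f_obs = f·v/(v + v_s) = 296.2 Hz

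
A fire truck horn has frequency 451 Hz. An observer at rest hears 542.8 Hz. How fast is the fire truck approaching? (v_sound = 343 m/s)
v_s = v·(1 − f/f_obs) = 58.01 m/s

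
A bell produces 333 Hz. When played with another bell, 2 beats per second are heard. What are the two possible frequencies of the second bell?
f₂ = 333 ± 2 Hz → 335 Hz or 331 Hz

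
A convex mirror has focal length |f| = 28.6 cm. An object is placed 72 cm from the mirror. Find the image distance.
f = −28.6 cm (convex); 1/di = 1/f − 1/do → di = -20.47 cm (virtual image, behind mirror)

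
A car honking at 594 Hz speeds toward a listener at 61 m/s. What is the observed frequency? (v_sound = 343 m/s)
f_obs = f·v/(v − v_s) = 722.5 Hz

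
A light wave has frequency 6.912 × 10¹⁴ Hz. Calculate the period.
T = 1/f = 1.447 × 10⁻¹⁵ s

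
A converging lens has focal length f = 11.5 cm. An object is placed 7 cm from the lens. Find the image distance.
1/di = 1/f − 1/do → di = -17.89 cm (virtual image)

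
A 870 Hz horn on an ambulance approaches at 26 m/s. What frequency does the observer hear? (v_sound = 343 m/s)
f_obs = f·v/(v − v_s) = 941.4 Hz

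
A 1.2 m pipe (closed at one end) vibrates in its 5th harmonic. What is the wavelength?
λₙ = 4L/n = 0.96 m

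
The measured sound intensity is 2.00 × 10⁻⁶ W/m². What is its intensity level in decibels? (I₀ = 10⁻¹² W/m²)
β = 10·log₁₀(I/I₀) = 63.01 dB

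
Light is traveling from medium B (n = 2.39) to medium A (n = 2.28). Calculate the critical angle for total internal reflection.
θc = arcsin(n₂/n₁) = 72.55°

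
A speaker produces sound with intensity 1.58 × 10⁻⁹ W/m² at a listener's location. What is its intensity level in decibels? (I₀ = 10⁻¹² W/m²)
β = 10·log₁₀(I/I₀) = 31.99 dB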